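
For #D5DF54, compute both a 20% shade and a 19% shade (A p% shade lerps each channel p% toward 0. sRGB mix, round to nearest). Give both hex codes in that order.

#D5DF54 is rgb(213, 223, 84).
20% shade:
  R: 213 + 0.2×(0−213) = 213 − 42.6 = 170.4 → 170
  G: 223 + 0.2×(0−223) = 223 − 44.6 = 178.4 → 178
  B: 84 − 16.8 = 67.2 → 67
  → #AAB243
19% shade:
  R: 213 + 0.19×(0−213) = 213 − 40.47 = 172.53 → 173
  G: 223 + 0.19×(0−223) = 223 − 42.37 = 180.63 → 181
  B: 84 + 0.19×(0−84) = 84 − 15.96 = 68.04 → 68
  → #ADB544

#AAB243, #ADB544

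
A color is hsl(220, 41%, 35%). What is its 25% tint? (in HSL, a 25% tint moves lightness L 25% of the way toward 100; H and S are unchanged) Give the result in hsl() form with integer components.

hsl(220, 41%, 51%)

L moves 25% from 35 toward 100: 35 + 16.25 = 51.25 → 51.
H and S are unchanged.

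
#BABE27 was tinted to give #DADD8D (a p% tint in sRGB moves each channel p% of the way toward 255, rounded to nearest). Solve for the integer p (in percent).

47%

#BABE27 is rgb(186, 190, 39); #DADD8D is rgb(218, 221, 141).
On the B channel (widest range): 141 ≈ 39 + (p/100)(255 − 39), so p ≈ 100×(141 − 39)/(255 − 39) = 10200/216 = 47.22.
p = 47 reproduces all three channels after rounding.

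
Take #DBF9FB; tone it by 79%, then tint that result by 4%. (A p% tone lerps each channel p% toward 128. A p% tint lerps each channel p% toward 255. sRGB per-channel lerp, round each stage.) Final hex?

#979D9E

#DBF9FB is rgb(219, 249, 251).
A 79% tone moves each channel 79% toward 128:
  R: 219 − 71.89 = 147.11 → 147
  G: 249 − 95.59 = 153.41 → 153
  B: 251 + 0.79×(128−251) = 251 − 97.17 = 153.83 → 154
After the tone: rgb(147, 153, 154) = #93999A.
Per channel, c → c + 0.04(255 − c):
  R: 147 + 0.04×(255−147) = 147 + 4.32 = 151.32 → 151
  G: 153 + 0.04×(255−153) = 153 + 4.08 = 157.08 → 157
  B: 154 + 4.04 = 158.04 → 158
rgb(151, 157, 158) = #979D9E.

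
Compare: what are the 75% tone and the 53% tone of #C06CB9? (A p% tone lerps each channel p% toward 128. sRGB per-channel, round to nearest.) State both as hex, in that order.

#C06CB9 is rgb(192, 108, 185).
75% tone:
  R: 192 + 0.75×(128−192) = 192 − 48 = 144 → 144
  G: 108 + 0.75×(128−108) = 108 + 15 = 123 → 123
  B: 185 − 42.75 = 142.25 → 142
  → #907B8E
53% tone:
  R: 192 − 33.92 = 158.08 → 158
  G: 108 + 0.53×(128−108) = 108 + 10.6 = 118.6 → 119
  B: 185 + 0.53×(128−185) = 185 − 30.21 = 154.79 → 155
  → #9E779B

#907B8E, #9E779B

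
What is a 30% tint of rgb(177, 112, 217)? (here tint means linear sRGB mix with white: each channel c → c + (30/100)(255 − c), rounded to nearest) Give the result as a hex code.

Per channel, c → c + 0.3(255 − c):
  R: 177 + 23.4 = 200.4 → 200
  G: 112 + 0.3×(255−112) = 112 + 42.9 = 154.9 → 155
  B: 217 + 11.4 = 228.4 → 228
rgb(200, 155, 228) = #C89BE4.

#C89BE4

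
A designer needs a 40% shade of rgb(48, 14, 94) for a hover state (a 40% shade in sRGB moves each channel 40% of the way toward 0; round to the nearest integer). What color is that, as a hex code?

#1D0838

Per channel, c → c + 0.4(0 − c):
  R: 48 − 19.2 = 28.8 → 29
  G: 14 + 0.4×(0−14) = 14 − 5.6 = 8.4 → 8
  B: 94 − 37.6 = 56.4 → 56
rgb(29, 8, 56) = #1D0838.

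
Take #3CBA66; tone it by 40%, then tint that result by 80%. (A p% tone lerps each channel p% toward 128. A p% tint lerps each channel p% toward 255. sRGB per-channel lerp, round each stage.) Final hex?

#DDEDE2

#3CBA66 is rgb(60, 186, 102).
A 40% tone moves each channel 40% toward 128:
  R: 60 + 27.2 = 87.2 → 87
  G: 186 + 0.4×(128−186) = 186 − 23.2 = 162.8 → 163
  B: 102 + 10.4 = 112.4 → 112
After the tone: rgb(87, 163, 112) = #57A370.
An 80% tint moves each channel 80% toward 255:
  R: 87 + 0.8×(255−87) = 87 + 134.4 = 221.4 → 221
  G: 163 + 0.8×(255−163) = 163 + 73.6 = 236.6 → 237
  B: 112 + 114.4 = 226.4 → 226
rgb(221, 237, 226) = #DDEDE2.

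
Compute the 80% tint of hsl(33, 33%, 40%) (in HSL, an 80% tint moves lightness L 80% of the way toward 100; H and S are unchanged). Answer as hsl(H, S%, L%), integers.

hsl(33, 33%, 88%)

L moves 80% from 40 toward 100: 40 + 48 = 88 → 88.
H and S are unchanged.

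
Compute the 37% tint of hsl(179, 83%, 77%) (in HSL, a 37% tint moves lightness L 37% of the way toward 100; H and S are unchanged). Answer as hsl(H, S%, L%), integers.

hsl(179, 83%, 86%)

L moves 37% from 77 toward 100: 77 + 8.51 = 85.51 → 86.
H and S are unchanged.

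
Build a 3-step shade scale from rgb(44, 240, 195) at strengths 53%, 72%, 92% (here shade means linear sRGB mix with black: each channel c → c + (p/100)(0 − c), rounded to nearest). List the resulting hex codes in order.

53%: (44 − 23.32 = 20.68→21, 240 − 127.2 = 112.8→113, 195 − 103.35 = 91.65→92) → #15715c
72%: (44 − 31.68 = 12.32→12, 240 − 172.8 = 67.2→67, 195 − 140.4 = 54.6→55) → #0c4337
92%: (44 − 40.48 = 3.52→4, 240 − 220.8 = 19.2→19, 195 − 179.4 = 15.6→16) → #041310

#15715c, #0c4337, #041310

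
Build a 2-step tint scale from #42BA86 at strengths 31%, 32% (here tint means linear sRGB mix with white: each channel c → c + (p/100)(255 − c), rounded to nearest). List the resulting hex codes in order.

#42BA86 is rgb(66, 186, 134).
31%: (66 + 58.59 = 124.59→125, 186 + 21.39 = 207.39→207, 134 + 37.51 = 171.51→172) → #7DCFAC
32%: (66 + 60.48 = 126.48→126, 186 + 22.08 = 208.08→208, 134 + 38.72 = 172.72→173) → #7ED0AD

#7DCFAC, #7ED0AD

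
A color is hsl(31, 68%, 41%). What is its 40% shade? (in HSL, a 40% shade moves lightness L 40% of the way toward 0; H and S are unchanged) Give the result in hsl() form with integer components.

L moves 40% from 41 toward 0: 41 − 16.4 = 24.6 → 25.
H and S are unchanged.

hsl(31, 68%, 25%)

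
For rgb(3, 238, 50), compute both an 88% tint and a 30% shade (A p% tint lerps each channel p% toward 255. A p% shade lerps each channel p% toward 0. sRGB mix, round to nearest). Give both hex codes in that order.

#E1FDE6, #02A723

88% tint:
  R: 3 + 221.76 = 224.76 → 225
  G: 238 + 14.96 = 252.96 → 253
  B: 50 + 180.4 = 230.4 → 230
  → #E1FDE6
30% shade:
  R: 3 − 0.9 = 2.1 → 2
  G: 238 + 0.3×(0−238) = 238 − 71.4 = 166.6 → 167
  B: 50 + 0.3×(0−50) = 50 − 15 = 35 → 35
  → #02A723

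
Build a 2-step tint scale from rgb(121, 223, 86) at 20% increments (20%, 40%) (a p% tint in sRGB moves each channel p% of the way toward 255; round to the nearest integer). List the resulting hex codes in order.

20%: (121 + 26.8 = 147.8→148, 223 + 6.4 = 229.4→229, 86 + 33.8 = 119.8→120) → #94E578
40%: (121 + 53.6 = 174.6→175, 223 + 12.8 = 235.8→236, 86 + 67.6 = 153.6→154) → #AFEC9A

#94E578, #AFEC9A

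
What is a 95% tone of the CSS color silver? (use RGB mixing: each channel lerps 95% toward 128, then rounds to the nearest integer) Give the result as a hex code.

CSS silver is rgb(192, 192, 192).
Per channel, c → c + 0.95(128 − c):
  R: 192 + 0.95×(128−192) = 192 − 60.8 = 131.2 → 131
  G: 192 + 0.95×(128−192) = 192 − 60.8 = 131.2 → 131
  B: 192 + 0.95×(128−192) = 192 − 60.8 = 131.2 → 131
rgb(131, 131, 131) = #838383.

#838383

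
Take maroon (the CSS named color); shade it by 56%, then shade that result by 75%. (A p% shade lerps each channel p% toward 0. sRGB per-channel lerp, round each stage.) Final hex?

#0e0000

CSS maroon is rgb(128, 0, 0).
Lerp each channel 56% toward 0:
  R: 128 − 71.68 = 56.32 → 56
  G: 0 + 0.56×(0−0) = 0 + 0 = 0 → 0
  B: 0 + 0 = 0 → 0
After the shade: rgb(56, 0, 0) = #380000.
Lerp each channel 75% toward 0:
  R: 56 − 42 = 14 → 14
  G: 0 + 0.75×(0−0) = 0 + 0 = 0 → 0
  B: 0 + 0.75×(0−0) = 0 + 0 = 0 → 0
rgb(14, 0, 0) = #0e0000.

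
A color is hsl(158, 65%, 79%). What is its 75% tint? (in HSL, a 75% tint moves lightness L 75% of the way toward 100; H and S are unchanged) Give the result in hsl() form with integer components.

L moves 75% from 79 toward 100: 79 + 15.75 = 94.75 → 95.
H and S are unchanged.

hsl(158, 65%, 95%)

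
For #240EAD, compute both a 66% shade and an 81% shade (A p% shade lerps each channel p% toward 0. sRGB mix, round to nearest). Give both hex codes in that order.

#240EAD is rgb(36, 14, 173).
66% shade:
  R: 36 + 0.66×(0−36) = 36 − 23.76 = 12.24 → 12
  G: 14 − 9.24 = 4.76 → 5
  B: 173 + 0.66×(0−173) = 173 − 114.18 = 58.82 → 59
  → #0C053B
81% shade:
  R: 36 + 0.81×(0−36) = 36 − 29.16 = 6.84 → 7
  G: 14 + 0.81×(0−14) = 14 − 11.34 = 2.66 → 3
  B: 173 − 140.13 = 32.87 → 33
  → #070321

#0C053B, #070321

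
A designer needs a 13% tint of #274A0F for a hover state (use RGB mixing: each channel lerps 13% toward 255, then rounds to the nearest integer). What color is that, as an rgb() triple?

rgb(67, 98, 46)

#274A0F is rgb(39, 74, 15).
Lerp each channel 13% toward 255:
  R: 39 + 0.13×(255−39) = 39 + 28.08 = 67.08 → 67
  G: 74 + 0.13×(255−74) = 74 + 23.53 = 97.53 → 98
  B: 15 + 31.2 = 46.2 → 46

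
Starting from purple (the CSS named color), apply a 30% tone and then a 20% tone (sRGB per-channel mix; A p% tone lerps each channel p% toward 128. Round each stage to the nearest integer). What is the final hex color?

CSS purple is rgb(128, 0, 128).
A 30% tone moves each channel 30% toward 128:
  R: 128 + 0.3×(128−128) = 128 + 0 = 128 → 128
  G: 0 + 0.3×(128−0) = 0 + 38.4 = 38.4 → 38
  B: 128 + 0.3×(128−128) = 128 + 0 = 128 → 128
After the tone: rgb(128, 38, 128) = #802680.
Per channel, c → c + 0.2(128 − c):
  R: 128 + 0.2×(128−128) = 128 + 0 = 128 → 128
  G: 38 + 0.2×(128−38) = 38 + 18 = 56 → 56
  B: 128 + 0 = 128 → 128
rgb(128, 56, 128) = #803880.

#803880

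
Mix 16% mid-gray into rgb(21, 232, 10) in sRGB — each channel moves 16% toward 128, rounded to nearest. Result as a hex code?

#26D71D

Lerp each channel 16% toward 128:
  R: 21 + 17.12 = 38.12 → 38
  G: 232 + 0.16×(128−232) = 232 − 16.64 = 215.36 → 215
  B: 10 + 0.16×(128−10) = 10 + 18.88 = 28.88 → 29
rgb(38, 215, 29) = #26D71D.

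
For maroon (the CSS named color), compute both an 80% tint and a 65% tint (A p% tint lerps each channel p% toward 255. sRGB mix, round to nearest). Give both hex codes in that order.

#E6CCCC, #D3A6A6

CSS maroon is rgb(128, 0, 0).
80% tint:
  R: 128 + 101.6 = 229.6 → 230
  G: 0 + 0.8×(255−0) = 0 + 204 = 204 → 204
  B: 0 + 0.8×(255−0) = 0 + 204 = 204 → 204
  → #E6CCCC
65% tint:
  R: 128 + 82.55 = 210.55 → 211
  G: 0 + 0.65×(255−0) = 0 + 165.75 = 165.75 → 166
  B: 0 + 165.75 = 165.75 → 166
  → #D3A6A6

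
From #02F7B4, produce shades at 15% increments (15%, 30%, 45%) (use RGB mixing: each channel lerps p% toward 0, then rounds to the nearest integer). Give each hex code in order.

#02D299, #01AD7E, #018863

#02F7B4 is rgb(2, 247, 180).
15%: (2→2, 247 − 37.05 = 209.95→210, 180 − 27 = 153→153) → #02D299
30%: (2 − 0.6 = 1.4→1, 247 − 74.1 = 172.9→173, 180 − 54 = 126→126) → #01AD7E
45%: (2 − 0.9 = 1.1→1, 247 − 111.15 = 135.85→136, 180 − 81 = 99→99) → #018863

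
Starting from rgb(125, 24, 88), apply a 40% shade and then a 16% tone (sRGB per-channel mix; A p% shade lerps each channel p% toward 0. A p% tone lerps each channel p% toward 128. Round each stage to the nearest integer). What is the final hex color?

#532041

A 40% shade moves each channel 40% toward 0:
  R: 125 − 50 = 75 → 75
  G: 24 − 9.6 = 14.4 → 14
  B: 88 − 35.2 = 52.8 → 53
After the shade: rgb(75, 14, 53) = #4B0E35.
Per channel, c → c + 0.16(128 − c):
  R: 75 + 8.48 = 83.48 → 83
  G: 14 + 18.24 = 32.24 → 32
  B: 53 + 0.16×(128−53) = 53 + 12 = 65 → 65
rgb(83, 32, 65) = #532041.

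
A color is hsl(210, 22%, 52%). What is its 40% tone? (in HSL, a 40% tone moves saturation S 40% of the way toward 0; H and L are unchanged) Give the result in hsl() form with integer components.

hsl(210, 13%, 52%)

S moves 40% from 22 toward 0: 22 − 8.8 = 13.2 → 13.
H and L are unchanged.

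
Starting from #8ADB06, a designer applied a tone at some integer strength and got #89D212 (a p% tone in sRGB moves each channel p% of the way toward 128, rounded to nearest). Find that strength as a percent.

#8ADB06 is rgb(138, 219, 6); #89D212 is rgb(137, 210, 18).
On the B channel (widest range): 18 ≈ 6 + (p/100)(128 − 6), so p ≈ 100×(18 − 6)/(128 − 6) = 1200/122 = 9.84.
p = 10 reproduces all three channels after rounding.

10%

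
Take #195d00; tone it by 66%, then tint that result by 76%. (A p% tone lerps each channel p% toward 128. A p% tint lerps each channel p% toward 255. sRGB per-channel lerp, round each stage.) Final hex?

#195d00 is rgb(25, 93, 0).
Per channel, c → c + 0.66(128 − c):
  R: 25 + 67.98 = 92.98 → 93
  G: 93 + 23.1 = 116.1 → 116
  B: 0 + 84.48 = 84.48 → 84
After the tone: rgb(93, 116, 84) = #5d7454.
Lerp each channel 76% toward 255:
  R: 93 + 123.12 = 216.12 → 216
  G: 116 + 0.76×(255−116) = 116 + 105.64 = 221.64 → 222
  B: 84 + 0.76×(255−84) = 84 + 129.96 = 213.96 → 214
rgb(216, 222, 214) = #d8ded6.

#d8ded6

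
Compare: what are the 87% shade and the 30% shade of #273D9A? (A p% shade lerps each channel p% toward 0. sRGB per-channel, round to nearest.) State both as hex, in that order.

#273D9A is rgb(39, 61, 154).
87% shade:
  R: 39 − 33.93 = 5.07 → 5
  G: 61 − 53.07 = 7.93 → 8
  B: 154 + 0.87×(0−154) = 154 − 133.98 = 20.02 → 20
  → #050814
30% shade:
  R: 39 + 0.3×(0−39) = 39 − 11.7 = 27.3 → 27
  G: 61 + 0.3×(0−61) = 61 − 18.3 = 42.7 → 43
  B: 154 − 46.2 = 107.8 → 108
  → #1B2B6C

#050814, #1B2B6C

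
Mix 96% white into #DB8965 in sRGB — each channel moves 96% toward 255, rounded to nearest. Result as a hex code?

#DB8965 is rgb(219, 137, 101).
A 96% tint moves each channel 96% toward 255:
  R: 219 + 0.96×(255−219) = 219 + 34.56 = 253.56 → 254
  G: 137 + 0.96×(255−137) = 137 + 113.28 = 250.28 → 250
  B: 101 + 0.96×(255−101) = 101 + 147.84 = 248.84 → 249
rgb(254, 250, 249) = #FEFAF9.

#FEFAF9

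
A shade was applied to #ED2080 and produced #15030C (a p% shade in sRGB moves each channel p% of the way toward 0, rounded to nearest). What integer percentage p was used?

#ED2080 is rgb(237, 32, 128); #15030C is rgb(21, 3, 12).
On the R channel (widest range): 21 ≈ 237 + (p/100)(0 − 237), so p ≈ 100×(21 − 237)/(0 − 237) = -21600/-237 = 91.14.
p = 91 reproduces all three channels after rounding.

91%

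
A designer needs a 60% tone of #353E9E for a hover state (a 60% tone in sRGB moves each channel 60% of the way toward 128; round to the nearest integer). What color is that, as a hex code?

#62668C

#353E9E is rgb(53, 62, 158).
Per channel, c → c + 0.6(128 − c):
  R: 53 + 0.6×(128−53) = 53 + 45 = 98 → 98
  G: 62 + 0.6×(128−62) = 62 + 39.6 = 101.6 → 102
  B: 158 − 18 = 140 → 140
rgb(98, 102, 140) = #62668C.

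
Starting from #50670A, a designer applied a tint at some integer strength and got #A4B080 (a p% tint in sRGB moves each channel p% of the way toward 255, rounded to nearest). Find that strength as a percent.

48%

#50670A is rgb(80, 103, 10); #A4B080 is rgb(164, 176, 128).
On the B channel (widest range): 128 ≈ 10 + (p/100)(255 − 10), so p ≈ 100×(128 − 10)/(255 − 10) = 11800/245 = 48.16.
p = 48 reproduces all three channels after rounding.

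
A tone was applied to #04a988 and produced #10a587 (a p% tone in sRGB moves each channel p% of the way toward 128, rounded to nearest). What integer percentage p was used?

#04a988 is rgb(4, 169, 136); #10a587 is rgb(16, 165, 135).
On the R channel (widest range): 16 ≈ 4 + (p/100)(128 − 4), so p ≈ 100×(16 − 4)/(128 − 4) = 1200/124 = 9.68.
p = 10 reproduces all three channels after rounding.

10%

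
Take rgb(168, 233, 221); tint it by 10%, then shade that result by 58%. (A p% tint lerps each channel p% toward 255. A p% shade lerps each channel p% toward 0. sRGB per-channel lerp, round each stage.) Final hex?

A 10% tint moves each channel 10% toward 255:
  R: 168 + 0.1×(255−168) = 168 + 8.7 = 176.7 → 177
  G: 233 + 2.2 = 235.2 → 235
  B: 221 + 0.1×(255−221) = 221 + 3.4 = 224.4 → 224
After the tint: rgb(177, 235, 224) = #B1EBE0.
A 58% shade moves each channel 58% toward 0:
  R: 177 + 0.58×(0−177) = 177 − 102.66 = 74.34 → 74
  G: 235 − 136.3 = 98.7 → 99
  B: 224 − 129.92 = 94.08 → 94
rgb(74, 99, 94) = #4A635E.

#4A635E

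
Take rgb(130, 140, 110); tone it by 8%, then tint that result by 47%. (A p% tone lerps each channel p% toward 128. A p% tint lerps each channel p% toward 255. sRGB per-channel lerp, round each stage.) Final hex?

An 8% tone moves each channel 8% toward 128:
  R: 130 + 0.08×(128−130) = 130 − 0.16 = 129.84 → 130
  G: 140 + 0.08×(128−140) = 140 − 0.96 = 139.04 → 139
  B: 110 + 0.08×(128−110) = 110 + 1.44 = 111.44 → 111
After the tone: rgb(130, 139, 111) = #828B6F.
Lerp each channel 47% toward 255:
  R: 130 + 58.75 = 188.75 → 189
  G: 139 + 0.47×(255−139) = 139 + 54.52 = 193.52 → 194
  B: 111 + 0.47×(255−111) = 111 + 67.68 = 178.68 → 179
rgb(189, 194, 179) = #BDC2B3.

#BDC2B3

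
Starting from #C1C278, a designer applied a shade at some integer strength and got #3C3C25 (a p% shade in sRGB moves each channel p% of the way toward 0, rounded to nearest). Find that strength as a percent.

69%

#C1C278 is rgb(193, 194, 120); #3C3C25 is rgb(60, 60, 37).
On the G channel (widest range): 60 ≈ 194 + (p/100)(0 − 194), so p ≈ 100×(60 − 194)/(0 − 194) = -13400/-194 = 69.07.
p = 69 reproduces all three channels after rounding.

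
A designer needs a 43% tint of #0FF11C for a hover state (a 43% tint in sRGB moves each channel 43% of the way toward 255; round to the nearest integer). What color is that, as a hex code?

#76F77E

#0FF11C is rgb(15, 241, 28).
A 43% tint moves each channel 43% toward 255:
  R: 15 + 0.43×(255−15) = 15 + 103.2 = 118.2 → 118
  G: 241 + 0.43×(255−241) = 241 + 6.02 = 247.02 → 247
  B: 28 + 97.61 = 125.61 → 126
rgb(118, 247, 126) = #76F77E.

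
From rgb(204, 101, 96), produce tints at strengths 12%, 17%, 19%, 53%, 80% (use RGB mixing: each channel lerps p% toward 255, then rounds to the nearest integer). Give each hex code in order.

#d27773, #d57f7b, #d6827e, #e7b7b4, #f5e0df

12%: (204 + 6.12 = 210.12→210, 101 + 18.48 = 119.48→119, 96 + 19.08 = 115.08→115) → #d27773
17%: (204 + 8.67 = 212.67→213, 101 + 26.18 = 127.18→127, 96 + 27.03 = 123.03→123) → #d57f7b
19%: (204 + 9.69 = 213.69→214, 101 + 29.26 = 130.26→130, 96 + 30.21 = 126.21→126) → #d6827e
53%: (204 + 27.03 = 231.03→231, 101 + 81.62 = 182.62→183, 96 + 84.27 = 180.27→180) → #e7b7b4
80%: (204 + 40.8 = 244.8→245, 101 + 123.2 = 224.2→224, 96 + 127.2 = 223.2→223) → #f5e0df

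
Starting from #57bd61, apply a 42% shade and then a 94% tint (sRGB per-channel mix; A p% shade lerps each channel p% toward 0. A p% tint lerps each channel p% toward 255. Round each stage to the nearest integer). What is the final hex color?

#57bd61 is rgb(87, 189, 97).
Lerp each channel 42% toward 0:
  R: 87 + 0.42×(0−87) = 87 − 36.54 = 50.46 → 50
  G: 189 − 79.38 = 109.62 → 110
  B: 97 + 0.42×(0−97) = 97 − 40.74 = 56.26 → 56
After the shade: rgb(50, 110, 56) = #326e38.
Per channel, c → c + 0.94(255 − c):
  R: 50 + 0.94×(255−50) = 50 + 192.7 = 242.7 → 243
  G: 110 + 136.3 = 246.3 → 246
  B: 56 + 187.06 = 243.06 → 243
rgb(243, 246, 243) = #f3f6f3.

#f3f6f3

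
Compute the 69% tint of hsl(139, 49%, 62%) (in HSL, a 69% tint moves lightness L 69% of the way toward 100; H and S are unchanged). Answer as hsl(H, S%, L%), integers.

hsl(139, 49%, 88%)

L moves 69% from 62 toward 100: 62 + 26.22 = 88.22 → 88.
H and S are unchanged.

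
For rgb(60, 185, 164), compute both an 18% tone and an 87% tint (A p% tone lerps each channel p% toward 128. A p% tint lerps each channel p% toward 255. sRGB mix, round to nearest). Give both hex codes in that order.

18% tone:
  R: 60 + 0.18×(128−60) = 60 + 12.24 = 72.24 → 72
  G: 185 + 0.18×(128−185) = 185 − 10.26 = 174.74 → 175
  B: 164 − 6.48 = 157.52 → 158
  → #48AF9E
87% tint:
  R: 60 + 0.87×(255−60) = 60 + 169.65 = 229.65 → 230
  G: 185 + 0.87×(255−185) = 185 + 60.9 = 245.9 → 246
  B: 164 + 0.87×(255−164) = 164 + 79.17 = 243.17 → 243
  → #E6F6F3

#48AF9E, #E6F6F3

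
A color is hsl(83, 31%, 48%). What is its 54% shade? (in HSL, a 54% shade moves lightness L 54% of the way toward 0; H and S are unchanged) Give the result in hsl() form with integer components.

hsl(83, 31%, 22%)

L moves 54% from 48 toward 0: 48 − 25.92 = 22.08 → 22.
H and S are unchanged.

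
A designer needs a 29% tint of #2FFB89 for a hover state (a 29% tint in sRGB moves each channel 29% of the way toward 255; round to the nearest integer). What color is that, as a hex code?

#6BFCAB

#2FFB89 is rgb(47, 251, 137).
Per channel, c → c + 0.29(255 − c):
  R: 47 + 60.32 = 107.32 → 107
  G: 251 + 1.16 = 252.16 → 252
  B: 137 + 0.29×(255−137) = 137 + 34.22 = 171.22 → 171
rgb(107, 252, 171) = #6BFCAB.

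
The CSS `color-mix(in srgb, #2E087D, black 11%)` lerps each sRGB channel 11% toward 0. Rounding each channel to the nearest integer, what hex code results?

#29076F

#2E087D is rgb(46, 8, 125).
Per channel, c → c + 0.11(0 − c):
  R: 46 + 0.11×(0−46) = 46 − 5.06 = 40.94 → 41
  G: 8 − 0.88 = 7.12 → 7
  B: 125 + 0.11×(0−125) = 125 − 13.75 = 111.25 → 111
rgb(41, 7, 111) = #29076F.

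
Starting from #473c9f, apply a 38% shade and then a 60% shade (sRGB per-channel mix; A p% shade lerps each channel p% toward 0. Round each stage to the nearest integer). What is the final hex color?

#120f28

#473c9f is rgb(71, 60, 159).
Per channel, c → c + 0.38(0 − c):
  R: 71 − 26.98 = 44.02 → 44
  G: 60 + 0.38×(0−60) = 60 − 22.8 = 37.2 → 37
  B: 159 + 0.38×(0−159) = 159 − 60.42 = 98.58 → 99
After the shade: rgb(44, 37, 99) = #2c2563.
Per channel, c → c + 0.6(0 − c):
  R: 44 + 0.6×(0−44) = 44 − 26.4 = 17.6 → 18
  G: 37 + 0.6×(0−37) = 37 − 22.2 = 14.8 → 15
  B: 99 − 59.4 = 39.6 → 40
rgb(18, 15, 40) = #120f28.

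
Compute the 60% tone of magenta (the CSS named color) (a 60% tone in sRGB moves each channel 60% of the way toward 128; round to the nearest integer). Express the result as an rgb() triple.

rgb(179, 77, 179)

CSS magenta is rgb(255, 0, 255).
Per channel, c → c + 0.6(128 − c):
  R: 255 + 0.6×(128−255) = 255 − 76.2 = 178.8 → 179
  G: 0 + 76.8 = 76.8 → 77
  B: 255 + 0.6×(128−255) = 255 − 76.2 = 178.8 → 179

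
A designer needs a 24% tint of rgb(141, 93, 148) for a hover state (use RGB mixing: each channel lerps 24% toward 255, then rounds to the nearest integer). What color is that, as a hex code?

A 24% tint moves each channel 24% toward 255:
  R: 141 + 27.36 = 168.36 → 168
  G: 93 + 38.88 = 131.88 → 132
  B: 148 + 25.68 = 173.68 → 174
rgb(168, 132, 174) = #A884AE.

#A884AE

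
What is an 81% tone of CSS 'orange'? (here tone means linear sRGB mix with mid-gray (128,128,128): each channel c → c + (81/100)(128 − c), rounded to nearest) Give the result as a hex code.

#988768

CSS orange is rgb(255, 165, 0).
An 81% tone moves each channel 81% toward 128:
  R: 255 + 0.81×(128−255) = 255 − 102.87 = 152.13 → 152
  G: 165 + 0.81×(128−165) = 165 − 29.97 = 135.03 → 135
  B: 0 + 0.81×(128−0) = 0 + 103.68 = 103.68 → 104
rgb(152, 135, 104) = #988768.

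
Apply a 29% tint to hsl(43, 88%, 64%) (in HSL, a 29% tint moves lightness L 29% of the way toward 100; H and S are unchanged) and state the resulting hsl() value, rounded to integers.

hsl(43, 88%, 74%)

L moves 29% from 64 toward 100: 64 + 10.44 = 74.44 → 74.
H and S are unchanged.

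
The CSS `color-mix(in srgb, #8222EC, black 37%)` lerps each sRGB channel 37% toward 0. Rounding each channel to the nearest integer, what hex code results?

#8222EC is rgb(130, 34, 236).
A 37% shade moves each channel 37% toward 0:
  R: 130 + 0.37×(0−130) = 130 − 48.1 = 81.9 → 82
  G: 34 + 0.37×(0−34) = 34 − 12.58 = 21.42 → 21
  B: 236 − 87.32 = 148.68 → 149
rgb(82, 21, 149) = #521595.

#521595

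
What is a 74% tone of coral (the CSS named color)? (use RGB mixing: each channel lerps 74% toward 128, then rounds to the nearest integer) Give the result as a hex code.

CSS coral is rgb(255, 127, 80).
Lerp each channel 74% toward 128:
  R: 255 + 0.74×(128−255) = 255 − 93.98 = 161.02 → 161
  G: 127 + 0.74×(128−127) = 127 + 0.74 = 127.74 → 128
  B: 80 + 35.52 = 115.52 → 116
rgb(161, 128, 116) = #A18074.

#A18074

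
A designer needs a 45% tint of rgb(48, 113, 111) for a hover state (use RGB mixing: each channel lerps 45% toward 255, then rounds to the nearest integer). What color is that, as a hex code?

Per channel, c → c + 0.45(255 − c):
  R: 48 + 93.15 = 141.15 → 141
  G: 113 + 63.9 = 176.9 → 177
  B: 111 + 64.8 = 175.8 → 176
rgb(141, 177, 176) = #8db1b0.

#8db1b0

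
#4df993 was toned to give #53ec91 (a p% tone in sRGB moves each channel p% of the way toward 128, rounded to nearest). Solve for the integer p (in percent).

#4df993 is rgb(77, 249, 147); #53ec91 is rgb(83, 236, 145).
On the G channel (widest range): 236 ≈ 249 + (p/100)(128 − 249), so p ≈ 100×(236 − 249)/(128 − 249) = -1300/-121 = 10.74.
p = 11 reproduces all three channels after rounding.

11%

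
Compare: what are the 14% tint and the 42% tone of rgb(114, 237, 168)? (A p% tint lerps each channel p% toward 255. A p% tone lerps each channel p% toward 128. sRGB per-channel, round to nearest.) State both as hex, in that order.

14% tint:
  R: 114 + 0.14×(255−114) = 114 + 19.74 = 133.74 → 134
  G: 237 + 2.52 = 239.52 → 240
  B: 168 + 12.18 = 180.18 → 180
  → #86f0b4
42% tone:
  R: 114 + 0.42×(128−114) = 114 + 5.88 = 119.88 → 120
  G: 237 + 0.42×(128−237) = 237 − 45.78 = 191.22 → 191
  B: 168 + 0.42×(128−168) = 168 − 16.8 = 151.2 → 151
  → #78bf97

#86f0b4, #78bf97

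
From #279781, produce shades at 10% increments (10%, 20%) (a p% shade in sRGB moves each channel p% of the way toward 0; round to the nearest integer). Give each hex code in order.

#279781 is rgb(39, 151, 129).
10%: (39 − 3.9 = 35.1→35, 151 − 15.1 = 135.9→136, 129 − 12.9 = 116.1→116) → #238874
20%: (39 − 7.8 = 31.2→31, 151 − 30.2 = 120.8→121, 129 − 25.8 = 103.2→103) → #1f7967

#238874, #1f7967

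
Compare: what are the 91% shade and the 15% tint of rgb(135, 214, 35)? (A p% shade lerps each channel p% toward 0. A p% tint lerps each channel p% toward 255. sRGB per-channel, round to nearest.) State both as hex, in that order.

#0C1303, #99DC44

91% shade:
  R: 135 + 0.91×(0−135) = 135 − 122.85 = 12.15 → 12
  G: 214 − 194.74 = 19.26 → 19
  B: 35 + 0.91×(0−35) = 35 − 31.85 = 3.15 → 3
  → #0C1303
15% tint:
  R: 135 + 0.15×(255−135) = 135 + 18 = 153 → 153
  G: 214 + 0.15×(255−214) = 214 + 6.15 = 220.15 → 220
  B: 35 + 33 = 68 → 68
  → #99DC44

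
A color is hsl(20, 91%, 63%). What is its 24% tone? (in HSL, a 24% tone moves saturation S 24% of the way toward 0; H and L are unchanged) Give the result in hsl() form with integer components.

S moves 24% from 91 toward 0: 91 − 21.84 = 69.16 → 69.
H and L are unchanged.

hsl(20, 69%, 63%)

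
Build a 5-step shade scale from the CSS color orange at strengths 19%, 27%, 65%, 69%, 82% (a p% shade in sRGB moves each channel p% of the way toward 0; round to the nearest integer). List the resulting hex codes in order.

#cf8600, #ba7800, #593a00, #4f3300, #2e1e00

CSS orange is rgb(255, 165, 0).
19%: (255 − 48.45 = 206.55→207, 165 − 31.35 = 133.65→134, 0→0) → #cf8600
27%: (255 − 68.85 = 186.15→186, 165 − 44.55 = 120.45→120, 0→0) → #ba7800
65%: (255 − 165.75 = 89.25→89, 165 − 107.25 = 57.75→58, 0→0) → #593a00
69%: (255 − 175.95 = 79.05→79, 165 − 113.85 = 51.15→51, 0→0) → #4f3300
82%: (255 − 209.1 = 45.9→46, 165 − 135.3 = 29.7→30, 0→0) → #2e1e00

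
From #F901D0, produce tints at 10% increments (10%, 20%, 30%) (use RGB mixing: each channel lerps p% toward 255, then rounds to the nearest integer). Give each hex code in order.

#F901D0 is rgb(249, 1, 208).
10%: (249 + 0.6 = 249.6→250, 1 + 25.4 = 26.4→26, 208 + 4.7 = 212.7→213) → #FA1AD5
20%: (249 + 1.2 = 250.2→250, 1 + 50.8 = 51.8→52, 208 + 9.4 = 217.4→217) → #FA34D9
30%: (249 + 1.8 = 250.8→251, 1 + 76.2 = 77.2→77, 208 + 14.1 = 222.1→222) → #FB4DDE

#FA1AD5, #FA34D9, #FB4DDE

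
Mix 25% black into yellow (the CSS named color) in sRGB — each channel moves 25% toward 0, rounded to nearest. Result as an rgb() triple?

rgb(191, 191, 0)

CSS yellow is rgb(255, 255, 0).
A 25% shade moves each channel 25% toward 0:
  R: 255 + 0.25×(0−255) = 255 − 63.75 = 191.25 → 191
  G: 255 + 0.25×(0−255) = 255 − 63.75 = 191.25 → 191
  B: 0 + 0 = 0 → 0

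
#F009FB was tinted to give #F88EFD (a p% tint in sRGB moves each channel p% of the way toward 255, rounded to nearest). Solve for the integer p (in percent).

54%

#F009FB is rgb(240, 9, 251); #F88EFD is rgb(248, 142, 253).
On the G channel (widest range): 142 ≈ 9 + (p/100)(255 − 9), so p ≈ 100×(142 − 9)/(255 − 9) = 13300/246 = 54.07.
p = 54 reproduces all three channels after rounding.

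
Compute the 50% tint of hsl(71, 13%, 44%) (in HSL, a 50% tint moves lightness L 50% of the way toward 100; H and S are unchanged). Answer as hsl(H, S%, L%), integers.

L moves 50% from 44 toward 100: 44 + 28 = 72 → 72.
H and S are unchanged.

hsl(71, 13%, 72%)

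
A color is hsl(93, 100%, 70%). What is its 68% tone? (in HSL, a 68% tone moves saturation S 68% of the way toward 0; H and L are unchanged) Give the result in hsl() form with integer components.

S moves 68% from 100 toward 0: 100 − 68 = 32 → 32.
H and L are unchanged.

hsl(93, 32%, 70%)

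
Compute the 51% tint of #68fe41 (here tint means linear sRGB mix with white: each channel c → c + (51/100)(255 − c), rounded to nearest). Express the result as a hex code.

#b5ffa2

#68fe41 is rgb(104, 254, 65).
Per channel, c → c + 0.51(255 − c):
  R: 104 + 77.01 = 181.01 → 181
  G: 254 + 0.51 = 254.51 → 255
  B: 65 + 0.51×(255−65) = 65 + 96.9 = 161.9 → 162
rgb(181, 255, 162) = #b5ffa2.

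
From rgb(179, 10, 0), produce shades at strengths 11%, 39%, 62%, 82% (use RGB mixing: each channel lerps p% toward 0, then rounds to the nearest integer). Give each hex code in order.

11%: (179 − 19.69 = 159.31→159, 10 − 1.1 = 8.9→9, 0→0) → #9f0900
39%: (179 − 69.81 = 109.19→109, 10 − 3.9 = 6.1→6, 0→0) → #6d0600
62%: (179 − 110.98 = 68.02→68, 10 − 6.2 = 3.8→4, 0→0) → #440400
82%: (179 − 146.78 = 32.22→32, 10 − 8.2 = 1.8→2, 0→0) → #200200

#9f0900, #6d0600, #440400, #200200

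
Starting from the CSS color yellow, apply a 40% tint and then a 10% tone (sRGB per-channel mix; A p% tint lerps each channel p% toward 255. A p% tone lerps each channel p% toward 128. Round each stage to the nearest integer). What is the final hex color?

CSS yellow is rgb(255, 255, 0).
Lerp each channel 40% toward 255:
  R: 255 + 0.4×(255−255) = 255 + 0 = 255 → 255
  G: 255 + 0.4×(255−255) = 255 + 0 = 255 → 255
  B: 0 + 0.4×(255−0) = 0 + 102 = 102 → 102
After the tint: rgb(255, 255, 102) = #ffff66.
A 10% tone moves each channel 10% toward 128:
  R: 255 + 0.1×(128−255) = 255 − 12.7 = 242.3 → 242
  G: 255 + 0.1×(128−255) = 255 − 12.7 = 242.3 → 242
  B: 102 + 0.1×(128−102) = 102 + 2.6 = 104.6 → 105
rgb(242, 242, 105) = #f2f269.

#f2f269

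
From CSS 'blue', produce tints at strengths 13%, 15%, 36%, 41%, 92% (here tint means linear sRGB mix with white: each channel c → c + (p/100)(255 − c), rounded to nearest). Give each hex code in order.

CSS blue is rgb(0, 0, 255).
13%: (0 + 33.15 = 33.15→33, 0 + 33.15 = 33.15→33, 255→255) → #2121FF
15%: (0 + 38.25 = 38.25→38, 0 + 38.25 = 38.25→38, 255→255) → #2626FF
36%: (0 + 91.8 = 91.8→92, 0 + 91.8 = 91.8→92, 255→255) → #5C5CFF
41%: (0 + 104.55 = 104.55→105, 0 + 104.55 = 104.55→105, 255→255) → #6969FF
92%: (0 + 234.6 = 234.6→235, 0 + 234.6 = 234.6→235, 255→255) → #EBEBFF

#2121FF, #2626FF, #5C5CFF, #6969FF, #EBEBFF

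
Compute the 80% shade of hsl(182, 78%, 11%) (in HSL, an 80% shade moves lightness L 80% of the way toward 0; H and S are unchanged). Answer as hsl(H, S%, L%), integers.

hsl(182, 78%, 2%)

L moves 80% from 11 toward 0: 11 − 8.8 = 2.2 → 2.
H and S are unchanged.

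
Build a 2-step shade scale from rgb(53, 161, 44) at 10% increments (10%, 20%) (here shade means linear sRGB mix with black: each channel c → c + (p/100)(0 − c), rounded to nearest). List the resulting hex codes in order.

10%: (53 − 5.3 = 47.7→48, 161 − 16.1 = 144.9→145, 44 − 4.4 = 39.6→40) → #309128
20%: (53 − 10.6 = 42.4→42, 161 − 32.2 = 128.8→129, 44 − 8.8 = 35.2→35) → #2a8123

#309128, #2a8123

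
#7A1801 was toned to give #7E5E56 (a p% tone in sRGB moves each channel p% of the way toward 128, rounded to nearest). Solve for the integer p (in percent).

67%

#7A1801 is rgb(122, 24, 1); #7E5E56 is rgb(126, 94, 86).
On the B channel (widest range): 86 ≈ 1 + (p/100)(128 − 1), so p ≈ 100×(86 − 1)/(128 − 1) = 8500/127 = 66.93.
p = 67 reproduces all three channels after rounding.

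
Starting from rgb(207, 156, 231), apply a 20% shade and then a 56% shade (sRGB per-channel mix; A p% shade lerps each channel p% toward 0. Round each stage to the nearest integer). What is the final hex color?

Per channel, c → c + 0.2(0 − c):
  R: 207 − 41.4 = 165.6 → 166
  G: 156 + 0.2×(0−156) = 156 − 31.2 = 124.8 → 125
  B: 231 + 0.2×(0−231) = 231 − 46.2 = 184.8 → 185
After the shade: rgb(166, 125, 185) = #A67DB9.
Per channel, c → c + 0.56(0 − c):
  R: 166 − 92.96 = 73.04 → 73
  G: 125 + 0.56×(0−125) = 125 − 70 = 55 → 55
  B: 185 − 103.6 = 81.4 → 81
rgb(73, 55, 81) = #493751.

#493751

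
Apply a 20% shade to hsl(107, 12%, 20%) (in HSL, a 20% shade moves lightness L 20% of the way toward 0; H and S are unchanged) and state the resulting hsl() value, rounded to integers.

hsl(107, 12%, 16%)

L moves 20% from 20 toward 0: 20 − 4 = 16 → 16.
H and S are unchanged.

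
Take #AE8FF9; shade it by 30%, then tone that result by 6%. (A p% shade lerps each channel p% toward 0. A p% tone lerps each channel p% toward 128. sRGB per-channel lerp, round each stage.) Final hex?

#7A66AB

#AE8FF9 is rgb(174, 143, 249).
A 30% shade moves each channel 30% toward 0:
  R: 174 + 0.3×(0−174) = 174 − 52.2 = 121.8 → 122
  G: 143 + 0.3×(0−143) = 143 − 42.9 = 100.1 → 100
  B: 249 + 0.3×(0−249) = 249 − 74.7 = 174.3 → 174
After the shade: rgb(122, 100, 174) = #7A64AE.
Lerp each channel 6% toward 128:
  R: 122 + 0.06×(128−122) = 122 + 0.36 = 122.36 → 122
  G: 100 + 0.06×(128−100) = 100 + 1.68 = 101.68 → 102
  B: 174 + 0.06×(128−174) = 174 − 2.76 = 171.24 → 171
rgb(122, 102, 171) = #7A66AB.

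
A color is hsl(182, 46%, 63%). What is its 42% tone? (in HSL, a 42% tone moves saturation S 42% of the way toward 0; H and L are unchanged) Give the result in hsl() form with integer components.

S moves 42% from 46 toward 0: 46 − 19.32 = 26.68 → 27.
H and L are unchanged.

hsl(182, 27%, 63%)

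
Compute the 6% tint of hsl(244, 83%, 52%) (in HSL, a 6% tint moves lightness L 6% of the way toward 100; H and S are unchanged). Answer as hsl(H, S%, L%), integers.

hsl(244, 83%, 55%)

L moves 6% from 52 toward 100: 52 + 2.88 = 54.88 → 55.
H and S are unchanged.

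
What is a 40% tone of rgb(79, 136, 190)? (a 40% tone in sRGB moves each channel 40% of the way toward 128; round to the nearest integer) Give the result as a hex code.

Per channel, c → c + 0.4(128 − c):
  R: 79 + 19.6 = 98.6 → 99
  G: 136 − 3.2 = 132.8 → 133
  B: 190 + 0.4×(128−190) = 190 − 24.8 = 165.2 → 165
rgb(99, 133, 165) = #6385A5.

#6385A5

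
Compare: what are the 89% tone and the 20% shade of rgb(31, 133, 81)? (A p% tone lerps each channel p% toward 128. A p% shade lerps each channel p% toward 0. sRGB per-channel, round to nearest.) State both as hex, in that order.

89% tone:
  R: 31 + 0.89×(128−31) = 31 + 86.33 = 117.33 → 117
  G: 133 + 0.89×(128−133) = 133 − 4.45 = 128.55 → 129
  B: 81 + 41.83 = 122.83 → 123
  → #75817b
20% shade:
  R: 31 + 0.2×(0−31) = 31 − 6.2 = 24.8 → 25
  G: 133 + 0.2×(0−133) = 133 − 26.6 = 106.4 → 106
  B: 81 + 0.2×(0−81) = 81 − 16.2 = 64.8 → 65
  → #196a41

#75817b, #196a41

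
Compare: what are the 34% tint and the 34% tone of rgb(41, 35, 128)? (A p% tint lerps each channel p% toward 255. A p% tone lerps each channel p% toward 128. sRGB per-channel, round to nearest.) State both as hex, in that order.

34% tint:
  R: 41 + 72.76 = 113.76 → 114
  G: 35 + 0.34×(255−35) = 35 + 74.8 = 109.8 → 110
  B: 128 + 0.34×(255−128) = 128 + 43.18 = 171.18 → 171
  → #726EAB
34% tone:
  R: 41 + 0.34×(128−41) = 41 + 29.58 = 70.58 → 71
  G: 35 + 0.34×(128−35) = 35 + 31.62 = 66.62 → 67
  B: 128 + 0.34×(128−128) = 128 + 0 = 128 → 128
  → #474380

#726EAB, #474380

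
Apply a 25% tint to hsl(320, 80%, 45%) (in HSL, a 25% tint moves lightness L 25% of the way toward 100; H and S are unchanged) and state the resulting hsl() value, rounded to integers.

L moves 25% from 45 toward 100: 45 + 13.75 = 58.75 → 59.
H and S are unchanged.

hsl(320, 80%, 59%)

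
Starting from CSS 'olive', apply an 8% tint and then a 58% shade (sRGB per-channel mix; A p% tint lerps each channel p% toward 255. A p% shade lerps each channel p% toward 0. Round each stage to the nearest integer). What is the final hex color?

#3a3a08

CSS olive is rgb(128, 128, 0).
Lerp each channel 8% toward 255:
  R: 128 + 0.08×(255−128) = 128 + 10.16 = 138.16 → 138
  G: 128 + 0.08×(255−128) = 128 + 10.16 = 138.16 → 138
  B: 0 + 0.08×(255−0) = 0 + 20.4 = 20.4 → 20
After the tint: rgb(138, 138, 20) = #8a8a14.
Per channel, c → c + 0.58(0 − c):
  R: 138 + 0.58×(0−138) = 138 − 80.04 = 57.96 → 58
  G: 138 − 80.04 = 57.96 → 58
  B: 20 + 0.58×(0−20) = 20 − 11.6 = 8.4 → 8
rgb(58, 58, 8) = #3a3a08.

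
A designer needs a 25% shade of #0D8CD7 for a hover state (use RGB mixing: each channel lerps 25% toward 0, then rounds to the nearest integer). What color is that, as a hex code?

#0D8CD7 is rgb(13, 140, 215).
A 25% shade moves each channel 25% toward 0:
  R: 13 + 0.25×(0−13) = 13 − 3.25 = 9.75 → 10
  G: 140 − 35 = 105 → 105
  B: 215 − 53.75 = 161.25 → 161
rgb(10, 105, 161) = #0A69A1.

#0A69A1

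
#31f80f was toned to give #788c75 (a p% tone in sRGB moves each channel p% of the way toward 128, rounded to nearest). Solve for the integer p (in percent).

90%

#31f80f is rgb(49, 248, 15); #788c75 is rgb(120, 140, 117).
On the G channel (widest range): 140 ≈ 248 + (p/100)(128 − 248), so p ≈ 100×(140 − 248)/(128 − 248) = -10800/-120 = 90.00.
p = 90 reproduces all three channels after rounding.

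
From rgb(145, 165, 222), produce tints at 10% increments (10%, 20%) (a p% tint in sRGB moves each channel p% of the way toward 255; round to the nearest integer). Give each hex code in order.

10%: (145 + 11 = 156→156, 165 + 9 = 174→174, 222 + 3.3 = 225.3→225) → #9caee1
20%: (145 + 22 = 167→167, 165 + 18 = 183→183, 222 + 6.6 = 228.6→229) → #a7b7e5

#9caee1, #a7b7e5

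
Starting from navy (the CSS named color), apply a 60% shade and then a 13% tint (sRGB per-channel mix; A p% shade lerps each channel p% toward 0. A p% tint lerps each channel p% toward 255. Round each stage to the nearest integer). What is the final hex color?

#21214e

CSS navy is rgb(0, 0, 128).
A 60% shade moves each channel 60% toward 0:
  R: 0 + 0.6×(0−0) = 0 + 0 = 0 → 0
  G: 0 + 0 = 0 → 0
  B: 128 + 0.6×(0−128) = 128 − 76.8 = 51.2 → 51
After the shade: rgb(0, 0, 51) = #000033.
Lerp each channel 13% toward 255:
  R: 0 + 33.15 = 33.15 → 33
  G: 0 + 0.13×(255−0) = 0 + 33.15 = 33.15 → 33
  B: 51 + 26.52 = 77.52 → 78
rgb(33, 33, 78) = #21214e.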